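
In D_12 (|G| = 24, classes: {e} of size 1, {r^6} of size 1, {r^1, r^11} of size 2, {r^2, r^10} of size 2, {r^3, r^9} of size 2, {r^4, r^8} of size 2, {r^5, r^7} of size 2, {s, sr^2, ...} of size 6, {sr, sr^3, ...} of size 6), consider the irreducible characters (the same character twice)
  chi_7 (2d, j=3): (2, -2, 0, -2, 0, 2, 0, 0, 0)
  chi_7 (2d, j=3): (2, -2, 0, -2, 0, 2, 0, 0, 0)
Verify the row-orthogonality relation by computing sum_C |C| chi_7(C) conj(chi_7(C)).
Sum = 24 = |G| = 24; so <chi_7, chi_7> = 1 (norm-1 confirms irreducibility).

Working: Compute term by term over conjugacy classes (|C| * chi_7(C) * conj(chi_7(C))):
  1*(2)*conj(2) + 1*(-2)*conj(-2) + 2*(0)*conj(0) + 2*(-2)*conj(-2) + 2*(0)*conj(0) + 2*(2)*conj(2) + 2*(0)*conj(0) + 6*(0)*conj(0) + 6*(0)*conj(0)
  = (4) + (4) + (0) + (8) + (0) + (8) + (0) + (0) + (0)
  = 24.
Dividing by |G| = 24 gives 24/24 = 1, matching the row-orthogonality relation <chi_7, chi_7> = [chi_7 = chi_7].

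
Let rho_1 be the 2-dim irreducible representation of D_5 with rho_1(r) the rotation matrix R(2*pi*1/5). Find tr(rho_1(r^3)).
chi_{rho_1}(r^3) = 2*cos(2*pi*1*3/5) = -sqrt(5)/2 - 1/2

Explanation: rho_1(r^3) is rotation by angle 2*pi*1*3/5, whose trace is 2*cos(2*pi*1*3/5) = -sqrt(5)/2 - 1/2.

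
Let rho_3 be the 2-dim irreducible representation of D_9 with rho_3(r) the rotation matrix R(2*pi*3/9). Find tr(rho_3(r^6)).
chi_{rho_3}(r^6) = 2*cos(2*pi*3*6/9) = 2

Solution. rho_3(r^6) is rotation by angle 2*pi*3*6/9, whose trace is 2*cos(2*pi*3*6/9) = 2.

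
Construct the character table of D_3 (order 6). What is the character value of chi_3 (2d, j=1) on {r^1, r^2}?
Conjugacy classes: {e} of size 1, {r^1, r^2} of size 2, {s, sr, ..., sr^2} of size 3.
Character table:
  irrep \ class              {e} (size 1)  {r^1, r^2} (size 2)  {s, sr, ..., sr^2} (size 3)
  chi_1 (triv)               1             1                    1                          
  chi_2 (sign: r->1, s->-1)  1             1                    -1                         
  chi_3 (2d, j=1)            2             -1                   0                          

Spot check: chi_3 (2d, j=1) on {r^1, r^2} = -1.

Proof sketch: D_3 has order 2*3 = 6 with 3 conjugacy classes, hence 3 irreducibles. Sum of squared dims 1 + 1 + 4 = 6 = |G|. Linear characters come from the abelianisation; the 2-dimensional irreps have character r^k -> 2*cos(2*pi*j*k/3), reflections -> 0.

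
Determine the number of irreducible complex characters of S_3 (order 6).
3

Details: The number of irreducible complex representations of a finite group equals its number of conjugacy classes. Conjugacy classes in S_3 correspond to cycle types, i.e. partitions of 3; there are p(3) = 3 of them, so S_3 (order 6) has exactly 3 irreducible complex representations.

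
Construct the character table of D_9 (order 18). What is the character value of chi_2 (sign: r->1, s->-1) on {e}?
Conjugacy classes: {e} of size 1, {r^1, r^8} of size 2, {r^2, r^7} of size 2, {r^3, r^6} of size 2, {r^4, r^5} of size 2, {s, sr, ..., sr^8} of size 9.
Character table:
  irrep \ class              {e} (size 1)  {r^1, r^8} (size 2)  {r^2, r^7} (size 2)  {r^3, r^6} (size 2)  {r^4, r^5} (size 2)  {s, sr, ..., sr^8} (size 9)
  chi_1 (triv)               1             1                    1                    1                    1                    1                          
  chi_2 (sign: r->1, s->-1)  1             1                    1                    1                    1                    -1                         
  chi_3 (2d, j=1)            2             2*cos(2*pi/9)        2*cos(4*pi/9)        -1                   -2*cos(pi/9)         0                          
  chi_4 (2d, j=2)            2             2*cos(4*pi/9)        -2*cos(pi/9)         -1                   2*cos(2*pi/9)        0                          
  chi_5 (2d, j=3)            2             -1                   -1                   2                    -1                   0                          
  chi_6 (2d, j=4)            2             -2*cos(pi/9)         2*cos(2*pi/9)        -1                   2*cos(4*pi/9)        0                          

Spot check: chi_2 (sign: r->1, s->-1) on {e} = 1.

Reasoning: D_9 has order 2*9 = 18 with 6 conjugacy classes, hence 6 irreducibles. Sum of squared dims 1 + 1 + 4 + 4 + 4 + 4 = 18 = |G|. Linear characters come from the abelianisation; the 2-dimensional irreps have character r^k -> 2*cos(2*pi*j*k/9), reflections -> 0.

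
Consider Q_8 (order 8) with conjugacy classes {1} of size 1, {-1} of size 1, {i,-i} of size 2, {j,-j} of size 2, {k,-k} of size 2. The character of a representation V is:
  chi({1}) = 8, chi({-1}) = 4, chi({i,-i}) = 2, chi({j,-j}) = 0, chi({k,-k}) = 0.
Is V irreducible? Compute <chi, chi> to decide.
Not irreducible (reducible): <chi, chi> = 11 > 1.

Explanation: <chi, chi> = (1/|G|) sum_C |C| * |chi(C)|^2 = (1/8)[1*|8|^2 + 1*|4|^2 + 2*|2|^2 + 2*|0|^2 + 2*|0|^2]
  = (1/8)[(64) + (16) + (8) + (0) + (0)] = 88/8 = 11.
A character is irreducible iff <chi, chi> = 1, so this representation is reducible.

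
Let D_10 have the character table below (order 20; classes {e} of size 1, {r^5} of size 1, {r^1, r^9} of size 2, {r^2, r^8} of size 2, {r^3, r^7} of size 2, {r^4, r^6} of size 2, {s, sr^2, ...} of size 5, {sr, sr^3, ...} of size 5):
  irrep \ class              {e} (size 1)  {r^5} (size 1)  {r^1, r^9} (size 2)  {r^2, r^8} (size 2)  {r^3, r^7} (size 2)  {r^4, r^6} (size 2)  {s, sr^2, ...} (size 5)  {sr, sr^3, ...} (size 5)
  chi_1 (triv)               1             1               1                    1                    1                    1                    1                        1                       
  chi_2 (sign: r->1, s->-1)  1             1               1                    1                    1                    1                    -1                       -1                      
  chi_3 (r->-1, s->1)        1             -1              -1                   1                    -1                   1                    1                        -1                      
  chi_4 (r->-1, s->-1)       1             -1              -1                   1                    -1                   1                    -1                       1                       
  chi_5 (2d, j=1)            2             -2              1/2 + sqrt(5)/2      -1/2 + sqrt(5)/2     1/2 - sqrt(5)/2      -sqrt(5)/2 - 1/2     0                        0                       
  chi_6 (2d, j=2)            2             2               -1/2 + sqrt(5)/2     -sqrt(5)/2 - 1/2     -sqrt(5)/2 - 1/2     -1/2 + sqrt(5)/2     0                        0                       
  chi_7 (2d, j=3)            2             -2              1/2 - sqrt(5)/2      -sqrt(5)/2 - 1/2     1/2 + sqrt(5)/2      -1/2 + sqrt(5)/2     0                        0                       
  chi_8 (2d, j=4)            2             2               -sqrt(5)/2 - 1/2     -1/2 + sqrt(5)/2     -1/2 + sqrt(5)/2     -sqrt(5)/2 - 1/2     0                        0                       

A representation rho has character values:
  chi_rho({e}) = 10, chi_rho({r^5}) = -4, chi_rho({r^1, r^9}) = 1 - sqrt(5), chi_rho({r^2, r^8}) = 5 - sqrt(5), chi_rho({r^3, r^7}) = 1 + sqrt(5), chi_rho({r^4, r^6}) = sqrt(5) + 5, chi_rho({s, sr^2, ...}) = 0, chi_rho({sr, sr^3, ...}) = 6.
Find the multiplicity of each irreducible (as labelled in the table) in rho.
Multiplicities: chi_1: 3, chi_2: 0, chi_3: 0, chi_4: 3, chi_5: 0, chi_6: 0, chi_7: 2, chi_8: 0.

Justification: Use <chi_rho, chi> = (1/|G|) sum_C |C| * chi_rho(C) * conj(chi(C)) with |G| = 20 for each irreducible chi in the table:
  <chi_rho, chi_1> = (1/20)[1*(10)*conj(1) + 1*(-4)*conj(1) + 2*(1 - sqrt(5))*conj(1) + 2*(5 - sqrt(5))*conj(1) + 2*(1 + sqrt(5))*conj(1) + 2*(sqrt(5) + 5)*conj(1) + 5*(0)*conj(1) + 5*(6)*conj(1)]
      = (1/20)[(10) + (-4) + (2 - 2*sqrt(5)) + (10 - 2*sqrt(5)) + (2 + 2*sqrt(5)) + (2*sqrt(5) + 10) + (0) + (30)] = 60/20 = 3
  <chi_rho, chi_2> = (1/20)[1*(10)*conj(1) + 1*(-4)*conj(1) + 2*(1 - sqrt(5))*conj(1) + 2*(5 - sqrt(5))*conj(1) + 2*(1 + sqrt(5))*conj(1) + 2*(sqrt(5) + 5)*conj(1) + 5*(0)*conj(-1) + 5*(6)*conj(-1)]
      = (1/20)[(10) + (-4) + (2 - 2*sqrt(5)) + (10 - 2*sqrt(5)) + (2 + 2*sqrt(5)) + (2*sqrt(5) + 10) + (0) + (-30)] = 0/20 = 0
  <chi_rho, chi_3> = (1/20)[1*(10)*conj(1) + 1*(-4)*conj(-1) + 2*(1 - sqrt(5))*conj(-1) + 2*(5 - sqrt(5))*conj(1) + 2*(1 + sqrt(5))*conj(-1) + 2*(sqrt(5) + 5)*conj(1) + 5*(0)*conj(1) + 5*(6)*conj(-1)]
      = (1/20)[(10) + (4) + (-2 + 2*sqrt(5)) + (10 - 2*sqrt(5)) + (-2*sqrt(5) - 2) + (2*sqrt(5) + 10) + (0) + (-30)] = 0/20 = 0
  <chi_rho, chi_4> = (1/20)[1*(10)*conj(1) + 1*(-4)*conj(-1) + 2*(1 - sqrt(5))*conj(-1) + 2*(5 - sqrt(5))*conj(1) + 2*(1 + sqrt(5))*conj(-1) + 2*(sqrt(5) + 5)*conj(1) + 5*(0)*conj(-1) + 5*(6)*conj(1)]
      = (1/20)[(10) + (4) + (-2 + 2*sqrt(5)) + (10 - 2*sqrt(5)) + (-2*sqrt(5) - 2) + (2*sqrt(5) + 10) + (0) + (30)] = 60/20 = 3
  <chi_rho, chi_5> = (1/20)[1*(10)*conj(2) + 1*(-4)*conj(-2) + 2*(1 - sqrt(5))*conj(1/2 + sqrt(5)/2) + 2*(5 - sqrt(5))*conj(-1/2 + sqrt(5)/2) + 2*(1 + sqrt(5))*conj(1/2 - sqrt(5)/2) + 2*(sqrt(5) + 5)*conj(-sqrt(5)/2 - 1/2) + 5*(0)*conj(0) + 5*(6)*conj(0)]
      = (1/20)[(20) + (8) + (-4) + (-10 + 6*sqrt(5)) + (-4) + (-6*sqrt(5) - 10) + (0) + (0)] = 0/20 = 0
  <chi_rho, chi_6> = (1/20)[1*(10)*conj(2) + 1*(-4)*conj(2) + 2*(1 - sqrt(5))*conj(-1/2 + sqrt(5)/2) + 2*(5 - sqrt(5))*conj(-sqrt(5)/2 - 1/2) + 2*(1 + sqrt(5))*conj(-sqrt(5)/2 - 1/2) + 2*(sqrt(5) + 5)*conj(-1/2 + sqrt(5)/2) + 5*(0)*conj(0) + 5*(6)*conj(0)]
      = (1/20)[(20) + (-8) + (-6 + 2*sqrt(5)) + (-4*sqrt(5)) + (-6 - 2*sqrt(5)) + (4*sqrt(5)) + (0) + (0)] = 0/20 = 0
  <chi_rho, chi_7> = (1/20)[1*(10)*conj(2) + 1*(-4)*conj(-2) + 2*(1 - sqrt(5))*conj(1/2 - sqrt(5)/2) + 2*(5 - sqrt(5))*conj(-sqrt(5)/2 - 1/2) + 2*(1 + sqrt(5))*conj(1/2 + sqrt(5)/2) + 2*(sqrt(5) + 5)*conj(-1/2 + sqrt(5)/2) + 5*(0)*conj(0) + 5*(6)*conj(0)]
      = (1/20)[(20) + (8) + (6 - 2*sqrt(5)) + (-4*sqrt(5)) + (2*sqrt(5) + 6) + (4*sqrt(5)) + (0) + (0)] = 40/20 = 2
  <chi_rho, chi_8> = (1/20)[1*(10)*conj(2) + 1*(-4)*conj(2) + 2*(1 - sqrt(5))*conj(-sqrt(5)/2 - 1/2) + 2*(5 - sqrt(5))*conj(-1/2 + sqrt(5)/2) + 2*(1 + sqrt(5))*conj(-1/2 + sqrt(5)/2) + 2*(sqrt(5) + 5)*conj(-sqrt(5)/2 - 1/2) + 5*(0)*conj(0) + 5*(6)*conj(0)]
      = (1/20)[(20) + (-8) + (4) + (-10 + 6*sqrt(5)) + (4) + (-6*sqrt(5) - 10) + (0) + (0)] = 0/20 = 0
Dimension check: dim(rho) = sum (mult * dim) = 3*1 + 0*1 + 0*1 + 3*1 + 0*2 + 0*2 + 2*2 + 0*2 = 10 = chi_rho(e) = 10.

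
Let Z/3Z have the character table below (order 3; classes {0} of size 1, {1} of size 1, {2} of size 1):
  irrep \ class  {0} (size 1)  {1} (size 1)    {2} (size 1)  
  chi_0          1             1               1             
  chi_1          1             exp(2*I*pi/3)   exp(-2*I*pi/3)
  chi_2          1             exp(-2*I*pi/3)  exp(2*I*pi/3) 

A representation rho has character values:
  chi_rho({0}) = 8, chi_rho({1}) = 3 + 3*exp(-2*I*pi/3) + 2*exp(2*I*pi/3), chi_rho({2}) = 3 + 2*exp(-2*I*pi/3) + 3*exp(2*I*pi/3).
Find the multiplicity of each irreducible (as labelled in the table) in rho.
Multiplicities: chi_0: 3, chi_1: 2, chi_2: 3.

Solution. Use <chi_rho, chi> = (1/|G|) sum_C |C| * chi_rho(C) * conj(chi(C)) with |G| = 3 for each irreducible chi in the table:
  <chi_rho, chi_0> = (1/3)[1*(8)*conj(1) + 1*(3 + 3*exp(-2*I*pi/3) + 2*exp(2*I*pi/3))*conj(1) + 1*(3 + 2*exp(-2*I*pi/3) + 3*exp(2*I*pi/3))*conj(1)]
      = (1/3)[(8) + (3 + 3*exp(-2*I*pi/3) + 2*exp(2*I*pi/3)) + (3 + 2*exp(-2*I*pi/3) + 3*exp(2*I*pi/3))] = 9/3 = 3
  <chi_rho, chi_1> = (1/3)[1*(8)*conj(1) + 1*(3 + 3*exp(-2*I*pi/3) + 2*exp(2*I*pi/3))*conj(exp(2*I*pi/3)) + 1*(3 + 2*exp(-2*I*pi/3) + 3*exp(2*I*pi/3))*conj(exp(-2*I*pi/3))]
      = (1/3)[(8) + (-1) + (-1)] = 6/3 = 2
  <chi_rho, chi_2> = (1/3)[1*(8)*conj(1) + 1*(3 + 3*exp(-2*I*pi/3) + 2*exp(2*I*pi/3))*conj(exp(-2*I*pi/3)) + 1*(3 + 2*exp(-2*I*pi/3) + 3*exp(2*I*pi/3))*conj(exp(2*I*pi/3))]
      = (1/3)[(8) + (3 + 2*exp(-2*I*pi/3) + 3*exp(2*I*pi/3)) + (3 + 3*exp(-2*I*pi/3) + 2*exp(2*I*pi/3))] = 9/3 = 3
(Exp terms are combined using exp(i*s)*conj(exp(i*t)) = exp(i*(s-t)), and sums of them are collapsed using the identity that for every m > 1 the m distinct m-th roots of unity sum to 0, e.g. 1 + exp(2*I*pi/3) + exp(-2*I*pi/3) = 0.)
Dimension check: dim(rho) = sum (mult * dim) = 3*1 + 2*1 + 3*1 = 8 = chi_rho(e) = 8.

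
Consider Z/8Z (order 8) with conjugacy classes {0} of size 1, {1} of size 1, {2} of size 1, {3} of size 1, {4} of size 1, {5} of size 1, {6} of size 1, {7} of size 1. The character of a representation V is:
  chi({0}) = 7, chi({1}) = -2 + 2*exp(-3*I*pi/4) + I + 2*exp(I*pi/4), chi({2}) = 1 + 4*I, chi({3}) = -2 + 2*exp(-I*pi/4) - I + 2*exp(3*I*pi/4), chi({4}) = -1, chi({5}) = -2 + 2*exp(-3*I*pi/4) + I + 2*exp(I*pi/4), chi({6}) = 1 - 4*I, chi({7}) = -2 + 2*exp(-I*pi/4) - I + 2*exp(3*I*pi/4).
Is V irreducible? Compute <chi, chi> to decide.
Not irreducible (reducible): <chi, chi> = 13 > 1.

Details: <chi, chi> = (1/|G|) sum_C |C| * |chi(C)|^2 = (1/8)[1*|7|^2 + 1*|-2 + 2*exp(-3*I*pi/4) + I + 2*exp(I*pi/4)|^2 + 1*|1 + 4*I|^2 + 1*|-2 + 2*exp(-I*pi/4) - I + 2*exp(3*I*pi/4)|^2 + 1*|-1|^2 + 1*|-2 + 2*exp(-3*I*pi/4) + I + 2*exp(I*pi/4)|^2 + 1*|1 - 4*I|^2 + 1*|-2 + 2*exp(-I*pi/4) - I + 2*exp(3*I*pi/4)|^2]
  = (1/8)[(49) + (5) + (17) + (5) + (1) + (5) + (17) + (5)] = 104/8 = 13.
(Exp terms are combined using exp(i*s)*conj(exp(i*t)) = exp(i*(s-t)), and sums of them are collapsed using the identity that for every m > 1 the m distinct m-th roots of unity sum to 0, e.g. 1 + exp(2*I*pi/3) + exp(-2*I*pi/3) = 0.)
A character is irreducible iff <chi, chi> = 1, so this representation is reducible.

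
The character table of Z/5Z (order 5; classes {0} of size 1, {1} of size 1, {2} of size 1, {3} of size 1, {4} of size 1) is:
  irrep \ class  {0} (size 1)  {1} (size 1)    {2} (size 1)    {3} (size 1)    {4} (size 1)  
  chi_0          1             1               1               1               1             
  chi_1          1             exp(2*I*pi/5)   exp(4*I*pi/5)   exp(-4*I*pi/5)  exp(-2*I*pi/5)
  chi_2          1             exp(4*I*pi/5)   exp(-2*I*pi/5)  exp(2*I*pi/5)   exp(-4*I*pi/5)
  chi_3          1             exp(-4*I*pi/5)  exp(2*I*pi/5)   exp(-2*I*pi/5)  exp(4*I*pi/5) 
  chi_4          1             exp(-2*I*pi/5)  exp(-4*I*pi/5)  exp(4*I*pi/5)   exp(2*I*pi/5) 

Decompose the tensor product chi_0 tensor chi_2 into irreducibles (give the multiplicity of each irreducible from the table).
chi_0 tensor chi_2 = chi_2 (all other irreducibles have multiplicity 0).

Explanation: The character of a tensor product is the pointwise product (chi_0 * chi_2)(C) = chi_0(C) * chi_2(C):
  {0}: (1)*(1), {1}: (1)*(exp(4*I*pi/5)), {2}: (1)*(exp(-2*I*pi/5)), {3}: (1)*(exp(2*I*pi/5)), {4}: (1)*(exp(-4*I*pi/5))
so (chi_0 * chi_2) takes values
  {0} -> 1, {1} -> exp(4*I*pi/5), {2} -> exp(-2*I*pi/5), {3} -> exp(2*I*pi/5), {4} -> exp(-4*I*pi/5).
Now take the inner product of this character with each irreducible chi from the table, <chi_0*chi_2, chi> = (1/5) sum_C |C| (chi_0*chi_2)(C) conj(chi(C)):
  <chi_0*chi_2, chi_0> = (1/5)[1*(1)*conj(1) + 1*(exp(4*I*pi/5))*conj(1) + 1*(exp(-2*I*pi/5))*conj(1) + 1*(exp(2*I*pi/5))*conj(1) + 1*(exp(-4*I*pi/5))*conj(1)]
      = (1/5)[(1) + (exp(4*I*pi/5)) + (exp(-2*I*pi/5)) + (exp(2*I*pi/5)) + (exp(-4*I*pi/5))] = 0/5 = 0
  <chi_0*chi_2, chi_1> = (1/5)[1*(1)*conj(1) + 1*(exp(4*I*pi/5))*conj(exp(2*I*pi/5)) + 1*(exp(-2*I*pi/5))*conj(exp(4*I*pi/5)) + 1*(exp(2*I*pi/5))*conj(exp(-4*I*pi/5)) + 1*(exp(-4*I*pi/5))*conj(exp(-2*I*pi/5))]
      = (1/5)[(1) + (exp(2*I*pi/5)) + (exp(4*I*pi/5)) + (exp(-4*I*pi/5)) + (exp(-2*I*pi/5))] = 0/5 = 0
  <chi_0*chi_2, chi_2> = (1/5)[1*(1)*conj(1) + 1*(exp(4*I*pi/5))*conj(exp(4*I*pi/5)) + 1*(exp(-2*I*pi/5))*conj(exp(-2*I*pi/5)) + 1*(exp(2*I*pi/5))*conj(exp(2*I*pi/5)) + 1*(exp(-4*I*pi/5))*conj(exp(-4*I*pi/5))]
      = (1/5)[(1) + (1) + (1) + (1) + (1)] = 5/5 = 1
  <chi_0*chi_2, chi_3> = (1/5)[1*(1)*conj(1) + 1*(exp(4*I*pi/5))*conj(exp(-4*I*pi/5)) + 1*(exp(-2*I*pi/5))*conj(exp(2*I*pi/5)) + 1*(exp(2*I*pi/5))*conj(exp(-2*I*pi/5)) + 1*(exp(-4*I*pi/5))*conj(exp(4*I*pi/5))]
      = (1/5)[(1) + (exp(-2*I*pi/5)) + (exp(-4*I*pi/5)) + (exp(4*I*pi/5)) + (exp(2*I*pi/5))] = 0/5 = 0
  <chi_0*chi_2, chi_4> = (1/5)[1*(1)*conj(1) + 1*(exp(4*I*pi/5))*conj(exp(-2*I*pi/5)) + 1*(exp(-2*I*pi/5))*conj(exp(-4*I*pi/5)) + 1*(exp(2*I*pi/5))*conj(exp(4*I*pi/5)) + 1*(exp(-4*I*pi/5))*conj(exp(2*I*pi/5))]
      = (1/5)[(1) + (exp(-4*I*pi/5)) + (exp(2*I*pi/5)) + (exp(-2*I*pi/5)) + (exp(4*I*pi/5))] = 0/5 = 0
(Exp terms are combined using exp(i*s)*conj(exp(i*t)) = exp(i*(s-t)), and sums of them are collapsed using the identity that for every m > 1 the m distinct m-th roots of unity sum to 0, e.g. 1 + exp(2*I*pi/3) + exp(-2*I*pi/3) = 0.)
Hence the multiplicities are chi_2: 1. Dimension check: dim(chi_0)*dim(chi_2) = 1*1 = 1 and sum (mult * dim) = 1*1 = 1.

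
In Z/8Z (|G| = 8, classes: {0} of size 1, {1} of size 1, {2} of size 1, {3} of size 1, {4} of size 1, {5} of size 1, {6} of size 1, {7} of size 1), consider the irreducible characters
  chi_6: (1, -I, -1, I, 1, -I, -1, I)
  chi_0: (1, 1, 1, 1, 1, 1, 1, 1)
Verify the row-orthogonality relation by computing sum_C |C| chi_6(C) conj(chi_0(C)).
Sum = 0; so <chi_6, chi_0> = 0 (distinct irreducibles are orthogonal).

Reasoning: Compute term by term over conjugacy classes (|C| * chi_6(C) * conj(chi_0(C))):
  1*(1)*conj(1) + 1*(-I)*conj(1) + 1*(-1)*conj(1) + 1*(I)*conj(1) + 1*(1)*conj(1) + 1*(-I)*conj(1) + 1*(-1)*conj(1) + 1*(I)*conj(1)
  = (1) + (-I) + (-1) + (I) + (1) + (-I) + (-1) + (I)
  = 0.
(Exp terms are combined using exp(i*s)*conj(exp(i*t)) = exp(i*(s-t)), and sums of them are collapsed using the identity that for every m > 1 the m distinct m-th roots of unity sum to 0, e.g. 1 + exp(2*I*pi/3) + exp(-2*I*pi/3) = 0.)
Dividing by |G| = 8 gives 0/8 = 0, matching the row-orthogonality relation <chi_6, chi_0> = [chi_6 = chi_0].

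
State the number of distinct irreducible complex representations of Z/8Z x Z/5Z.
40

The number of irreducible complex representations of a finite group equals its number of conjugacy classes. Z/8Z x Z/5Z is abelian of order 40, so every element is its own conjugacy class: 40 classes, so Z/8Z x Z/5Z (order 40) has exactly 40 irreducible complex representations.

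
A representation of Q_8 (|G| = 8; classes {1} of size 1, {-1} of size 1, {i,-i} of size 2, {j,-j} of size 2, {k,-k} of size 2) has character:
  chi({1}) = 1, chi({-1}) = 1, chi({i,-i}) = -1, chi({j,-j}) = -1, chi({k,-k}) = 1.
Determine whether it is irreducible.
Irreducible: <chi, chi> = 1.

Argument: <chi, chi> = (1/|G|) sum_C |C| * |chi(C)|^2 = (1/8)[1*|1|^2 + 1*|1|^2 + 2*|-1|^2 + 2*|-1|^2 + 2*|1|^2]
  = (1/8)[(1) + (1) + (2) + (2) + (2)] = 8/8 = 1.
A character is irreducible iff <chi, chi> = 1, so this representation is irreducible.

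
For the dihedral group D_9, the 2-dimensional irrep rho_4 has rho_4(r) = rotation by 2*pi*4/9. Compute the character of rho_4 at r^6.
chi_{rho_4}(r^6) = 2*cos(2*pi*4*6/9) = -1

rho_4(r^6) is rotation by angle 2*pi*4*6/9, whose trace is 2*cos(2*pi*4*6/9) = -1.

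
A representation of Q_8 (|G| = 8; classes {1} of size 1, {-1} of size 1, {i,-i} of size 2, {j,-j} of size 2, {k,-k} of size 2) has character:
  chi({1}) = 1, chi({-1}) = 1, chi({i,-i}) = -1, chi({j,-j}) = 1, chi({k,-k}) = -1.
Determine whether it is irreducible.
Irreducible: <chi, chi> = 1.

<chi, chi> = (1/|G|) sum_C |C| * |chi(C)|^2 = (1/8)[1*|1|^2 + 1*|1|^2 + 2*|-1|^2 + 2*|1|^2 + 2*|-1|^2]
  = (1/8)[(1) + (1) + (2) + (2) + (2)] = 8/8 = 1.
A character is irreducible iff <chi, chi> = 1, so this representation is irreducible.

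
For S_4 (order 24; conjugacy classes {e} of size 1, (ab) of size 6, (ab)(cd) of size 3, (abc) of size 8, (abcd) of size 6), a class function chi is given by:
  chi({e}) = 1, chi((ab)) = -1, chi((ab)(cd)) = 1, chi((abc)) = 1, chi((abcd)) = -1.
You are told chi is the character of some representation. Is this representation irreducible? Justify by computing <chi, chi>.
Irreducible: <chi, chi> = 1.

<chi, chi> = (1/|G|) sum_C |C| * |chi(C)|^2 = (1/24)[1*|1|^2 + 6*|-1|^2 + 3*|1|^2 + 8*|1|^2 + 6*|-1|^2]
  = (1/24)[(1) + (6) + (3) + (8) + (6)] = 24/24 = 1.
A character is irreducible iff <chi, chi> = 1, so this representation is irreducible.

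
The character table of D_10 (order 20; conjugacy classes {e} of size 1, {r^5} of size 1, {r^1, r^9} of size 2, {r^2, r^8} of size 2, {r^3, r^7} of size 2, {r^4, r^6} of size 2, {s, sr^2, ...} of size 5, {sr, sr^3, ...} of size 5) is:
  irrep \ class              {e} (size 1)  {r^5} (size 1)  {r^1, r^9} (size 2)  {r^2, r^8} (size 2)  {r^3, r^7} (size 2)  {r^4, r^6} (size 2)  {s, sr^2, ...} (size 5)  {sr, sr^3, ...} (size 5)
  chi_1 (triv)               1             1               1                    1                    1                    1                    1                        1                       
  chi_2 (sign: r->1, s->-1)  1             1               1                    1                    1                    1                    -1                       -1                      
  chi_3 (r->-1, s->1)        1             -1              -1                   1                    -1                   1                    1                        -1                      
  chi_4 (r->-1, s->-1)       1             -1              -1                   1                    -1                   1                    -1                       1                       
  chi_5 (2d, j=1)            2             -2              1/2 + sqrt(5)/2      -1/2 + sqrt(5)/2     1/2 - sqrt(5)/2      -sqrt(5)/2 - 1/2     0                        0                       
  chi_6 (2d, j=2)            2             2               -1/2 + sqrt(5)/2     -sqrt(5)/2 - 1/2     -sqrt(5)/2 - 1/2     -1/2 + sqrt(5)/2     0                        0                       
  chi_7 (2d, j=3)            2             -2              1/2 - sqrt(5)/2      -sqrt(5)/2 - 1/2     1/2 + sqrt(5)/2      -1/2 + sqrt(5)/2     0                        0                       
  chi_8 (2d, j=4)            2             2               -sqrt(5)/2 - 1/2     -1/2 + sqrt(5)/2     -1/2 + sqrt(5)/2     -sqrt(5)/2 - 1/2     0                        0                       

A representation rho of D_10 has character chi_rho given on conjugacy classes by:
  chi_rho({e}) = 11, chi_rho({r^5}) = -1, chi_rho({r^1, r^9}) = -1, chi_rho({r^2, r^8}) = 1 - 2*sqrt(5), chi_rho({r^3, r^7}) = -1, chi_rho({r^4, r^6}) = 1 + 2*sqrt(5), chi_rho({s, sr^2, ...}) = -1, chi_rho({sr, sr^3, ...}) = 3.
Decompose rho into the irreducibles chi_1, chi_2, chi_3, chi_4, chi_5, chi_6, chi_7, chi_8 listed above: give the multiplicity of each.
Multiplicities: chi_1: 1, chi_2: 0, chi_3: 0, chi_4: 2, chi_5: 0, chi_6: 2, chi_7: 2, chi_8: 0.

Use <chi_rho, chi> = (1/|G|) sum_C |C| * chi_rho(C) * conj(chi(C)) with |G| = 20 for each irreducible chi in the table:
  <chi_rho, chi_1> = (1/20)[1*(11)*conj(1) + 1*(-1)*conj(1) + 2*(-1)*conj(1) + 2*(1 - 2*sqrt(5))*conj(1) + 2*(-1)*conj(1) + 2*(1 + 2*sqrt(5))*conj(1) + 5*(-1)*conj(1) + 5*(3)*conj(1)]
      = (1/20)[(11) + (-1) + (-2) + (2 - 4*sqrt(5)) + (-2) + (2 + 4*sqrt(5)) + (-5) + (15)] = 20/20 = 1
  <chi_rho, chi_2> = (1/20)[1*(11)*conj(1) + 1*(-1)*conj(1) + 2*(-1)*conj(1) + 2*(1 - 2*sqrt(5))*conj(1) + 2*(-1)*conj(1) + 2*(1 + 2*sqrt(5))*conj(1) + 5*(-1)*conj(-1) + 5*(3)*conj(-1)]
      = (1/20)[(11) + (-1) + (-2) + (2 - 4*sqrt(5)) + (-2) + (2 + 4*sqrt(5)) + (5) + (-15)] = 0/20 = 0
  <chi_rho, chi_3> = (1/20)[1*(11)*conj(1) + 1*(-1)*conj(-1) + 2*(-1)*conj(-1) + 2*(1 - 2*sqrt(5))*conj(1) + 2*(-1)*conj(-1) + 2*(1 + 2*sqrt(5))*conj(1) + 5*(-1)*conj(1) + 5*(3)*conj(-1)]
      = (1/20)[(11) + (1) + (2) + (2 - 4*sqrt(5)) + (2) + (2 + 4*sqrt(5)) + (-5) + (-15)] = 0/20 = 0
  <chi_rho, chi_4> = (1/20)[1*(11)*conj(1) + 1*(-1)*conj(-1) + 2*(-1)*conj(-1) + 2*(1 - 2*sqrt(5))*conj(1) + 2*(-1)*conj(-1) + 2*(1 + 2*sqrt(5))*conj(1) + 5*(-1)*conj(-1) + 5*(3)*conj(1)]
      = (1/20)[(11) + (1) + (2) + (2 - 4*sqrt(5)) + (2) + (2 + 4*sqrt(5)) + (5) + (15)] = 40/20 = 2
  <chi_rho, chi_5> = (1/20)[1*(11)*conj(2) + 1*(-1)*conj(-2) + 2*(-1)*conj(1/2 + sqrt(5)/2) + 2*(1 - 2*sqrt(5))*conj(-1/2 + sqrt(5)/2) + 2*(-1)*conj(1/2 - sqrt(5)/2) + 2*(1 + 2*sqrt(5))*conj(-sqrt(5)/2 - 1/2) + 5*(-1)*conj(0) + 5*(3)*conj(0)]
      = (1/20)[(22) + (2) + (-sqrt(5) - 1) + (-11 + 3*sqrt(5)) + (-1 + sqrt(5)) + (-11 - 3*sqrt(5)) + (0) + (0)] = 0/20 = 0
  <chi_rho, chi_6> = (1/20)[1*(11)*conj(2) + 1*(-1)*conj(2) + 2*(-1)*conj(-1/2 + sqrt(5)/2) + 2*(1 - 2*sqrt(5))*conj(-sqrt(5)/2 - 1/2) + 2*(-1)*conj(-sqrt(5)/2 - 1/2) + 2*(1 + 2*sqrt(5))*conj(-1/2 + sqrt(5)/2) + 5*(-1)*conj(0) + 5*(3)*conj(0)]
      = (1/20)[(22) + (-2) + (1 - sqrt(5)) + (sqrt(5) + 9) + (1 + sqrt(5)) + (9 - sqrt(5)) + (0) + (0)] = 40/20 = 2
  <chi_rho, chi_7> = (1/20)[1*(11)*conj(2) + 1*(-1)*conj(-2) + 2*(-1)*conj(1/2 - sqrt(5)/2) + 2*(1 - 2*sqrt(5))*conj(-sqrt(5)/2 - 1/2) + 2*(-1)*conj(1/2 + sqrt(5)/2) + 2*(1 + 2*sqrt(5))*conj(-1/2 + sqrt(5)/2) + 5*(-1)*conj(0) + 5*(3)*conj(0)]
      = (1/20)[(22) + (2) + (-1 + sqrt(5)) + (sqrt(5) + 9) + (-sqrt(5) - 1) + (9 - sqrt(5)) + (0) + (0)] = 40/20 = 2
  <chi_rho, chi_8> = (1/20)[1*(11)*conj(2) + 1*(-1)*conj(2) + 2*(-1)*conj(-sqrt(5)/2 - 1/2) + 2*(1 - 2*sqrt(5))*conj(-1/2 + sqrt(5)/2) + 2*(-1)*conj(-1/2 + sqrt(5)/2) + 2*(1 + 2*sqrt(5))*conj(-sqrt(5)/2 - 1/2) + 5*(-1)*conj(0) + 5*(3)*conj(0)]
      = (1/20)[(22) + (-2) + (1 + sqrt(5)) + (-11 + 3*sqrt(5)) + (1 - sqrt(5)) + (-11 - 3*sqrt(5)) + (0) + (0)] = 0/20 = 0
Dimension check: dim(rho) = sum (mult * dim) = 1*1 + 0*1 + 0*1 + 2*1 + 0*2 + 2*2 + 2*2 + 0*2 = 11 = chi_rho(e) = 11.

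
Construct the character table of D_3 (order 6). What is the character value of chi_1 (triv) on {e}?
Conjugacy classes: {e} of size 1, {r^1, r^2} of size 2, {s, sr, ..., sr^2} of size 3.
Character table:
  irrep \ class              {e} (size 1)  {r^1, r^2} (size 2)  {s, sr, ..., sr^2} (size 3)
  chi_1 (triv)               1             1                    1                          
  chi_2 (sign: r->1, s->-1)  1             1                    -1                         
  chi_3 (2d, j=1)            2             -1                   0                          

Spot check: chi_1 (triv) on {e} = 1.

Justification: D_3 has order 2*3 = 6 with 3 conjugacy classes, hence 3 irreducibles. Sum of squared dims 1 + 1 + 4 = 6 = |G|. Linear characters come from the abelianisation; the 2-dimensional irreps have character r^k -> 2*cos(2*pi*j*k/3), reflections -> 0.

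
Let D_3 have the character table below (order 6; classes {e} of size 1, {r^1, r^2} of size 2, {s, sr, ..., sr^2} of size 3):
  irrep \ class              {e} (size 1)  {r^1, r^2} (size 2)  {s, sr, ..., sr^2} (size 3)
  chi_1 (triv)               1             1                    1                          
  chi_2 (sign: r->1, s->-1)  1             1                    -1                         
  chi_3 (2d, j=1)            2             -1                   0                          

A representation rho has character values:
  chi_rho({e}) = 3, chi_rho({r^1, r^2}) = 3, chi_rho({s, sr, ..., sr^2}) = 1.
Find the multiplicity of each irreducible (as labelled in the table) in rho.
Multiplicities: chi_1: 2, chi_2: 1, chi_3: 0.

Argument: Use <chi_rho, chi> = (1/|G|) sum_C |C| * chi_rho(C) * conj(chi(C)) with |G| = 6 for each irreducible chi in the table:
  <chi_rho, chi_1> = (1/6)[1*(3)*conj(1) + 2*(3)*conj(1) + 3*(1)*conj(1)]
      = (1/6)[(3) + (6) + (3)] = 12/6 = 2
  <chi_rho, chi_2> = (1/6)[1*(3)*conj(1) + 2*(3)*conj(1) + 3*(1)*conj(-1)]
      = (1/6)[(3) + (6) + (-3)] = 6/6 = 1
  <chi_rho, chi_3> = (1/6)[1*(3)*conj(2) + 2*(3)*conj(-1) + 3*(1)*conj(0)]
      = (1/6)[(6) + (-6) + (0)] = 0/6 = 0
Dimension check: dim(rho) = sum (mult * dim) = 2*1 + 1*1 + 0*2 = 3 = chi_rho(e) = 3.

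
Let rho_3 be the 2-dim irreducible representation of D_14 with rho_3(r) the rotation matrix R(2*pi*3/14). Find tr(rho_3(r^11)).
chi_{rho_3}(r^11) = 2*cos(2*pi*3*11/14) = -2*cos(2*pi/7)

Argument: rho_3(r^11) is rotation by angle 2*pi*3*11/14, whose trace is 2*cos(2*pi*3*11/14) = -2*cos(2*pi/7).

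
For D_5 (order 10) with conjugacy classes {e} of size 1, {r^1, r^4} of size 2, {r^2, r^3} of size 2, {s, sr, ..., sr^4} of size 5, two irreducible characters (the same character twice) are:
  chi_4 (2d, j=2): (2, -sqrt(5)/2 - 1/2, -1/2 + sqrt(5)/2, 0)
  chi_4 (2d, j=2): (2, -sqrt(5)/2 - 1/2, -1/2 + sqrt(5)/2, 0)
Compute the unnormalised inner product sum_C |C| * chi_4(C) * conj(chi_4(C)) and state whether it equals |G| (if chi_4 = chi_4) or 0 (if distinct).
Sum = 10 = |G| = 10; so <chi_4, chi_4> = 1 (norm-1 confirms irreducibility).

Proof sketch: Compute term by term over conjugacy classes (|C| * chi_4(C) * conj(chi_4(C))):
  1*(2)*conj(2) + 2*(-sqrt(5)/2 - 1/2)*conj(-sqrt(5)/2 - 1/2) + 2*(-1/2 + sqrt(5)/2)*conj(-1/2 + sqrt(5)/2) + 5*(0)*conj(0)
  = (4) + (sqrt(5) + 3) + (3 - sqrt(5)) + (0)
  = 10.
Dividing by |G| = 10 gives 10/10 = 1, matching the row-orthogonality relation <chi_4, chi_4> = [chi_4 = chi_4].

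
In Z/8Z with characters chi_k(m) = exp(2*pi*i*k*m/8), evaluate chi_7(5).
chi_7(5) = zeta_8^35 = exp(3*I*pi/4)

Working: chi_7(5) = zeta_8^(7*5) = zeta_8^35. Since zeta_8^8 = 1, this equals zeta_8^3 = exp(2*pi*i*3/8) = exp(3*I*pi/4).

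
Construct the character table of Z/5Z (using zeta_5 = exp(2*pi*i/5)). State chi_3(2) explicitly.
Character table of Z/5Z (irreps indexed chi_0,...,chi_4 with chi_k(m) = zeta_5^(k*m), zeta_5 = exp(2*pi*i/5)):
  irrep \ class  {0} (size 1)  {1} (size 1)    {2} (size 1)    {3} (size 1)    {4} (size 1)  
  chi_0          1             1               1               1               1             
  chi_1          1             exp(2*I*pi/5)   exp(4*I*pi/5)   exp(-4*I*pi/5)  exp(-2*I*pi/5)
  chi_2          1             exp(4*I*pi/5)   exp(-2*I*pi/5)  exp(2*I*pi/5)   exp(-4*I*pi/5)
  chi_3          1             exp(-4*I*pi/5)  exp(2*I*pi/5)   exp(-2*I*pi/5)  exp(4*I*pi/5) 
  chi_4          1             exp(-2*I*pi/5)  exp(-4*I*pi/5)  exp(4*I*pi/5)   exp(2*I*pi/5) 

Spot check: chi_3(2) = zeta_5^(3*2) = zeta_5^6 = exp(2*I*pi/5).

Solution. Z/5Z is abelian, so all 5 irreducible complex representations are 1-dimensional. They are given by chi_k(m) = zeta_5^(k*m) for k = 0,...,4. Row orthogonality: sum_m chi_k(m) conj(chi_l(m)) = 5 * [k = l].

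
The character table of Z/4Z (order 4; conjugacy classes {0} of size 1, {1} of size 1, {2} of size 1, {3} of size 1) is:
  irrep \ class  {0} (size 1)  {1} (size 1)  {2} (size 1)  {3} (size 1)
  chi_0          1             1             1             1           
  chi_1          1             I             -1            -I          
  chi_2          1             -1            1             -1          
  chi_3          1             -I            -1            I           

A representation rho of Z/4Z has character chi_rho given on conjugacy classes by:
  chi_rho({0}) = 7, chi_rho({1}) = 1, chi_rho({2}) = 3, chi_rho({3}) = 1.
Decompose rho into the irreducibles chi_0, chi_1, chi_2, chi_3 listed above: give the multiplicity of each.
Multiplicities: chi_0: 3, chi_1: 1, chi_2: 2, chi_3: 1.

Proof sketch: Use <chi_rho, chi> = (1/|G|) sum_C |C| * chi_rho(C) * conj(chi(C)) with |G| = 4 for each irreducible chi in the table:
  <chi_rho, chi_0> = (1/4)[1*(7)*conj(1) + 1*(1)*conj(1) + 1*(3)*conj(1) + 1*(1)*conj(1)]
      = (1/4)[(7) + (1) + (3) + (1)] = 12/4 = 3
  <chi_rho, chi_1> = (1/4)[1*(7)*conj(1) + 1*(1)*conj(I) + 1*(3)*conj(-1) + 1*(1)*conj(-I)]
      = (1/4)[(7) + (-I) + (-3) + (I)] = 4/4 = 1
  <chi_rho, chi_2> = (1/4)[1*(7)*conj(1) + 1*(1)*conj(-1) + 1*(3)*conj(1) + 1*(1)*conj(-1)]
      = (1/4)[(7) + (-1) + (3) + (-1)] = 8/4 = 2
  <chi_rho, chi_3> = (1/4)[1*(7)*conj(1) + 1*(1)*conj(-I) + 1*(3)*conj(-1) + 1*(1)*conj(I)]
      = (1/4)[(7) + (I) + (-3) + (-I)] = 4/4 = 1
(Exp terms are combined using exp(i*s)*conj(exp(i*t)) = exp(i*(s-t)), and sums of them are collapsed using the identity that for every m > 1 the m distinct m-th roots of unity sum to 0, e.g. 1 + exp(2*I*pi/3) + exp(-2*I*pi/3) = 0.)
Dimension check: dim(rho) = sum (mult * dim) = 3*1 + 1*1 + 2*1 + 1*1 = 7 = chi_rho(e) = 7.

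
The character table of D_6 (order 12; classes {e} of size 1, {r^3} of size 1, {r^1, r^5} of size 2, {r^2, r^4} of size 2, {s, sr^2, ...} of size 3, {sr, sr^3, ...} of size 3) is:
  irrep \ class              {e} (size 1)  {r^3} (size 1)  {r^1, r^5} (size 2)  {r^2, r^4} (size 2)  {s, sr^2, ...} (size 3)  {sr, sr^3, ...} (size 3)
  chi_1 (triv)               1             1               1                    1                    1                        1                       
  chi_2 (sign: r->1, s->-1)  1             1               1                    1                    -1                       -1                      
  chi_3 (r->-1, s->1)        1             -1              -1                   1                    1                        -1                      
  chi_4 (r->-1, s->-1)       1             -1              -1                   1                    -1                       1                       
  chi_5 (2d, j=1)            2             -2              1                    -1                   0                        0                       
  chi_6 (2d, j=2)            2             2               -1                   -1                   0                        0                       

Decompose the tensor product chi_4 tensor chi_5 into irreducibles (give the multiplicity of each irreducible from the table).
chi_4 tensor chi_5 = chi_6 (all other irreducibles have multiplicity 0).

Reasoning: The character of a tensor product is the pointwise product (chi_4 * chi_5)(C) = chi_4(C) * chi_5(C):
  {e}: (1)*(2), {r^3}: (-1)*(-2), {r^1, r^5}: (-1)*(1), {r^2, r^4}: (1)*(-1), {s, sr^2, ...}: (-1)*(0), {sr, sr^3, ...}: (1)*(0)
so (chi_4 * chi_5) takes values
  {e} -> 2, {r^3} -> 2, {r^1, r^5} -> -1, {r^2, r^4} -> -1, {s, sr^2, ...} -> 0, {sr, sr^3, ...} -> 0.
Now take the inner product of this character with each irreducible chi from the table, <chi_4*chi_5, chi> = (1/12) sum_C |C| (chi_4*chi_5)(C) conj(chi(C)):
  <chi_4*chi_5, chi_1> = (1/12)[1*(2)*conj(1) + 1*(2)*conj(1) + 2*(-1)*conj(1) + 2*(-1)*conj(1) + 3*(0)*conj(1) + 3*(0)*conj(1)]
      = (1/12)[(2) + (2) + (-2) + (-2) + (0) + (0)] = 0/12 = 0
  <chi_4*chi_5, chi_2> = (1/12)[1*(2)*conj(1) + 1*(2)*conj(1) + 2*(-1)*conj(1) + 2*(-1)*conj(1) + 3*(0)*conj(-1) + 3*(0)*conj(-1)]
      = (1/12)[(2) + (2) + (-2) + (-2) + (0) + (0)] = 0/12 = 0
  <chi_4*chi_5, chi_3> = (1/12)[1*(2)*conj(1) + 1*(2)*conj(-1) + 2*(-1)*conj(-1) + 2*(-1)*conj(1) + 3*(0)*conj(1) + 3*(0)*conj(-1)]
      = (1/12)[(2) + (-2) + (2) + (-2) + (0) + (0)] = 0/12 = 0
  <chi_4*chi_5, chi_4> = (1/12)[1*(2)*conj(1) + 1*(2)*conj(-1) + 2*(-1)*conj(-1) + 2*(-1)*conj(1) + 3*(0)*conj(-1) + 3*(0)*conj(1)]
      = (1/12)[(2) + (-2) + (2) + (-2) + (0) + (0)] = 0/12 = 0
  <chi_4*chi_5, chi_5> = (1/12)[1*(2)*conj(2) + 1*(2)*conj(-2) + 2*(-1)*conj(1) + 2*(-1)*conj(-1) + 3*(0)*conj(0) + 3*(0)*conj(0)]
      = (1/12)[(4) + (-4) + (-2) + (2) + (0) + (0)] = 0/12 = 0
  <chi_4*chi_5, chi_6> = (1/12)[1*(2)*conj(2) + 1*(2)*conj(2) + 2*(-1)*conj(-1) + 2*(-1)*conj(-1) + 3*(0)*conj(0) + 3*(0)*conj(0)]
      = (1/12)[(4) + (4) + (2) + (2) + (0) + (0)] = 12/12 = 1
Hence the multiplicities are chi_6: 1. Dimension check: dim(chi_4)*dim(chi_5) = 1*2 = 2 and sum (mult * dim) = 1*2 = 2.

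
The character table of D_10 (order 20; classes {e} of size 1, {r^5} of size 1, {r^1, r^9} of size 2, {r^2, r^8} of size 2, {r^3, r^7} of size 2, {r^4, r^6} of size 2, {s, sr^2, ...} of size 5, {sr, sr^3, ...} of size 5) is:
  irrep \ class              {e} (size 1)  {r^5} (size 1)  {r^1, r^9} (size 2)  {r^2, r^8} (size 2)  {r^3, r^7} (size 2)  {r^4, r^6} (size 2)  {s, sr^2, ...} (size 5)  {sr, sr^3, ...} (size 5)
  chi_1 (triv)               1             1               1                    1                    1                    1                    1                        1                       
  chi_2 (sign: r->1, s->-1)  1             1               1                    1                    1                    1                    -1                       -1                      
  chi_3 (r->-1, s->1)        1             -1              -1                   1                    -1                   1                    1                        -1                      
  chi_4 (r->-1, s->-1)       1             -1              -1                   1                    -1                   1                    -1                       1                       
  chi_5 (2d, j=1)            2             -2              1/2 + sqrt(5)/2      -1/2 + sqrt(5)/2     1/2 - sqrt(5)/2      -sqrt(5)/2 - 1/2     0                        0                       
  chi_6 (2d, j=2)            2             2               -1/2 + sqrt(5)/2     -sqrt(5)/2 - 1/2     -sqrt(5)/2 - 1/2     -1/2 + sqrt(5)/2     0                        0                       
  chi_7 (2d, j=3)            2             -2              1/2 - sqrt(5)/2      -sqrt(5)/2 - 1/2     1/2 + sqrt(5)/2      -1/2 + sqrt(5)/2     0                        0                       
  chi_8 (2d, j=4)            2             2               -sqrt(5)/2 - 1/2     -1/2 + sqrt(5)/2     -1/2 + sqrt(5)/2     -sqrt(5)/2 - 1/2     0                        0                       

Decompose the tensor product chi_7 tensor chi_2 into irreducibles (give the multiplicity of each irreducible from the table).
chi_7 tensor chi_2 = chi_7 (all other irreducibles have multiplicity 0).

Proof sketch: The character of a tensor product is the pointwise product (chi_7 * chi_2)(C) = chi_7(C) * chi_2(C):
  {e}: (2)*(1), {r^5}: (-2)*(1), {r^1, r^9}: (1/2 - sqrt(5)/2)*(1), {r^2, r^8}: (-sqrt(5)/2 - 1/2)*(1), {r^3, r^7}: (1/2 + sqrt(5)/2)*(1), {r^4, r^6}: (-1/2 + sqrt(5)/2)*(1), {s, sr^2, ...}: (0)*(-1), {sr, sr^3, ...}: (0)*(-1)
so (chi_7 * chi_2) takes values
  {e} -> 2, {r^5} -> -2, {r^1, r^9} -> 1/2 - sqrt(5)/2, {r^2, r^8} -> -sqrt(5)/2 - 1/2, {r^3, r^7} -> 1/2 + sqrt(5)/2, {r^4, r^6} -> -1/2 + sqrt(5)/2, {s, sr^2, ...} -> 0, {sr, sr^3, ...} -> 0.
Now take the inner product of this character with each irreducible chi from the table, <chi_7*chi_2, chi> = (1/20) sum_C |C| (chi_7*chi_2)(C) conj(chi(C)):
  <chi_7*chi_2, chi_1> = (1/20)[1*(2)*conj(1) + 1*(-2)*conj(1) + 2*(1/2 - sqrt(5)/2)*conj(1) + 2*(-sqrt(5)/2 - 1/2)*conj(1) + 2*(1/2 + sqrt(5)/2)*conj(1) + 2*(-1/2 + sqrt(5)/2)*conj(1) + 5*(0)*conj(1) + 5*(0)*conj(1)]
      = (1/20)[(2) + (-2) + (1 - sqrt(5)) + (-sqrt(5) - 1) + (1 + sqrt(5)) + (-1 + sqrt(5)) + (0) + (0)] = 0/20 = 0
  <chi_7*chi_2, chi_2> = (1/20)[1*(2)*conj(1) + 1*(-2)*conj(1) + 2*(1/2 - sqrt(5)/2)*conj(1) + 2*(-sqrt(5)/2 - 1/2)*conj(1) + 2*(1/2 + sqrt(5)/2)*conj(1) + 2*(-1/2 + sqrt(5)/2)*conj(1) + 5*(0)*conj(-1) + 5*(0)*conj(-1)]
      = (1/20)[(2) + (-2) + (1 - sqrt(5)) + (-sqrt(5) - 1) + (1 + sqrt(5)) + (-1 + sqrt(5)) + (0) + (0)] = 0/20 = 0
  <chi_7*chi_2, chi_3> = (1/20)[1*(2)*conj(1) + 1*(-2)*conj(-1) + 2*(1/2 - sqrt(5)/2)*conj(-1) + 2*(-sqrt(5)/2 - 1/2)*conj(1) + 2*(1/2 + sqrt(5)/2)*conj(-1) + 2*(-1/2 + sqrt(5)/2)*conj(1) + 5*(0)*conj(1) + 5*(0)*conj(-1)]
      = (1/20)[(2) + (2) + (-1 + sqrt(5)) + (-sqrt(5) - 1) + (-sqrt(5) - 1) + (-1 + sqrt(5)) + (0) + (0)] = 0/20 = 0
  <chi_7*chi_2, chi_4> = (1/20)[1*(2)*conj(1) + 1*(-2)*conj(-1) + 2*(1/2 - sqrt(5)/2)*conj(-1) + 2*(-sqrt(5)/2 - 1/2)*conj(1) + 2*(1/2 + sqrt(5)/2)*conj(-1) + 2*(-1/2 + sqrt(5)/2)*conj(1) + 5*(0)*conj(-1) + 5*(0)*conj(1)]
      = (1/20)[(2) + (2) + (-1 + sqrt(5)) + (-sqrt(5) - 1) + (-sqrt(5) - 1) + (-1 + sqrt(5)) + (0) + (0)] = 0/20 = 0
  <chi_7*chi_2, chi_5> = (1/20)[1*(2)*conj(2) + 1*(-2)*conj(-2) + 2*(1/2 - sqrt(5)/2)*conj(1/2 + sqrt(5)/2) + 2*(-sqrt(5)/2 - 1/2)*conj(-1/2 + sqrt(5)/2) + 2*(1/2 + sqrt(5)/2)*conj(1/2 - sqrt(5)/2) + 2*(-1/2 + sqrt(5)/2)*conj(-sqrt(5)/2 - 1/2) + 5*(0)*conj(0) + 5*(0)*conj(0)]
      = (1/20)[(4) + (4) + (-2) + (-2) + (-2) + (-2) + (0) + (0)] = 0/20 = 0
  <chi_7*chi_2, chi_6> = (1/20)[1*(2)*conj(2) + 1*(-2)*conj(2) + 2*(1/2 - sqrt(5)/2)*conj(-1/2 + sqrt(5)/2) + 2*(-sqrt(5)/2 - 1/2)*conj(-sqrt(5)/2 - 1/2) + 2*(1/2 + sqrt(5)/2)*conj(-sqrt(5)/2 - 1/2) + 2*(-1/2 + sqrt(5)/2)*conj(-1/2 + sqrt(5)/2) + 5*(0)*conj(0) + 5*(0)*conj(0)]
      = (1/20)[(4) + (-4) + (-3 + sqrt(5)) + (sqrt(5) + 3) + (-3 - sqrt(5)) + (3 - sqrt(5)) + (0) + (0)] = 0/20 = 0
  <chi_7*chi_2, chi_7> = (1/20)[1*(2)*conj(2) + 1*(-2)*conj(-2) + 2*(1/2 - sqrt(5)/2)*conj(1/2 - sqrt(5)/2) + 2*(-sqrt(5)/2 - 1/2)*conj(-sqrt(5)/2 - 1/2) + 2*(1/2 + sqrt(5)/2)*conj(1/2 + sqrt(5)/2) + 2*(-1/2 + sqrt(5)/2)*conj(-1/2 + sqrt(5)/2) + 5*(0)*conj(0) + 5*(0)*conj(0)]
      = (1/20)[(4) + (4) + (3 - sqrt(5)) + (sqrt(5) + 3) + (sqrt(5) + 3) + (3 - sqrt(5)) + (0) + (0)] = 20/20 = 1
  <chi_7*chi_2, chi_8> = (1/20)[1*(2)*conj(2) + 1*(-2)*conj(2) + 2*(1/2 - sqrt(5)/2)*conj(-sqrt(5)/2 - 1/2) + 2*(-sqrt(5)/2 - 1/2)*conj(-1/2 + sqrt(5)/2) + 2*(1/2 + sqrt(5)/2)*conj(-1/2 + sqrt(5)/2) + 2*(-1/2 + sqrt(5)/2)*conj(-sqrt(5)/2 - 1/2) + 5*(0)*conj(0) + 5*(0)*conj(0)]
      = (1/20)[(4) + (-4) + (2) + (-2) + (2) + (-2) + (0) + (0)] = 0/20 = 0
Hence the multiplicities are chi_7: 1. Dimension check: dim(chi_7)*dim(chi_2) = 2*1 = 2 and sum (mult * dim) = 1*2 = 2.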